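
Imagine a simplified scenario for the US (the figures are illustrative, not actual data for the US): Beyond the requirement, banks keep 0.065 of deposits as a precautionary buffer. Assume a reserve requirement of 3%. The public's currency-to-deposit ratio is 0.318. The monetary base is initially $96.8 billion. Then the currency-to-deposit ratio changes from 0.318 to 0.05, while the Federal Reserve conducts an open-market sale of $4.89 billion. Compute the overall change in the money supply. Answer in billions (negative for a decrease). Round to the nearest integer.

$357 billion

Before: m₁ = (1 + 0.318) / (0.03 + 0.065 + 0.318) ≈ 3.1913, MB₁ = 96.8, so M₁ = 3.1913 × 96.8 ≈ 308.9178 billion.
After: m₂ = (1 + 0.05) / (0.03 + 0.065 + 0.05) ≈ 7.2414, MB₂ = 96.8 − 4.89 = 91.91, so M₂ = 7.2414 × 91.91 ≈ 665.5571 billion.
ΔM = M₂ − M₁ = 665.5571 − 308.9178 = 356.6393 billion.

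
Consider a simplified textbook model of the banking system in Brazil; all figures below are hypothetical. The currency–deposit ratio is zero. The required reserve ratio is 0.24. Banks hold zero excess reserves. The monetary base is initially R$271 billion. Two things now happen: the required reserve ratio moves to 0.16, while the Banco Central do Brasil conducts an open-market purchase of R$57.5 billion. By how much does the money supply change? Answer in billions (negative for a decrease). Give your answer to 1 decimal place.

R$924.0 billion

Before: m₁ = 1 / (0.24) ≈ 4.16667, MB₁ = 271, so M₁ = 4.16667 × 271 ≈ 1129.1676 billion.
After: m₂ = 1 / (0.16) = 6.25, MB₂ = 271 + 57.5 = 328.5, so M₂ = 6.25 × 328.5 = 2053.125 billion.
ΔM = M₂ − M₁ = 2053.125 − 1129.1676 = 923.9574 billion.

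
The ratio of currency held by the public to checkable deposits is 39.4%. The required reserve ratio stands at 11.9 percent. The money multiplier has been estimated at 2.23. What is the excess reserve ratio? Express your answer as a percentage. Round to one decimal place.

11.2%

Using m = 2.23. Since m = (1 + c)/(c + rr + e), the denominator satisfies c + rr + e = (1 + c)/m = (1 + 0.394) / 2.23 ≈ 0.625112.
With c = 0.394 and rr = 0.119, the excess reserve ratio is 0.625112 − 0.394 − 0.119 = 0.112112.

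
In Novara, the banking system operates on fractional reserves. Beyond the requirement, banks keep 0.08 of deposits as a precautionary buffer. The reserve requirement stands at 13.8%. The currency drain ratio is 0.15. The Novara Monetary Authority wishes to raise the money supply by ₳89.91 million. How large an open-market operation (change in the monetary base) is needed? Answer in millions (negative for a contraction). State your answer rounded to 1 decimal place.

₳28.8 million

The money multiplier is m = (1 + c) / (rr + e + c) = (1 + 0.15) / (0.138 + 0.08 + 0.15) = 3.1250.
ΔMB = ΔM / m = (+89.91) / 3.1250 = 28.7712 million.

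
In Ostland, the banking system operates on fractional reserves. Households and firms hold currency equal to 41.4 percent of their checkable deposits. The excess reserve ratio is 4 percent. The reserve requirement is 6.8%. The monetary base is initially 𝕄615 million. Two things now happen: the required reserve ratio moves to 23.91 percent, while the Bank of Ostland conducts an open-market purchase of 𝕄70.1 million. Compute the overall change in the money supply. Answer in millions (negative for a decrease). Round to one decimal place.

Before: m₁ = (1 + 0.414) / (0.068 + 0.04 + 0.414) ≈ 2.70881, MB₁ = 615, so M₁ = 2.70881 × 615 ≈ 1665.9182 million.
After: m₂ = (1 + 0.414) / (0.2391 + 0.04 + 0.414) ≈ 2.04011, MB₂ = 615 + 70.1 = 685.1, so M₂ = 2.04011 × 685.1 ≈ 1397.6794 million.
ΔM = M₂ − M₁ = 1397.6794 − 1665.9182 = -268.2388 million.

-268.2 million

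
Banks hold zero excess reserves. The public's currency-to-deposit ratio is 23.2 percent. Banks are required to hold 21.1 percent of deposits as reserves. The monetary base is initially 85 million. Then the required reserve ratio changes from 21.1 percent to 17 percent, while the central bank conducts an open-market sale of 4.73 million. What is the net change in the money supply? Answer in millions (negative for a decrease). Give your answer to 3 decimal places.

9.613 million

Before: m₁ = (1 + 0.232) / (0.211 + 0.232) ≈ 2.781038, MB₁ = 85, so M₁ = 2.781038 × 85 ≈ 236.3882 million.
After: m₂ = (1 + 0.232) / (0.17 + 0.232) ≈ 3.064677, MB₂ = 85 − 4.73 = 80.27, so M₂ = 3.064677 × 80.27 ≈ 246.0016 million.
ΔM = M₂ − M₁ = 246.0016 − 236.3882 = 9.6134 million.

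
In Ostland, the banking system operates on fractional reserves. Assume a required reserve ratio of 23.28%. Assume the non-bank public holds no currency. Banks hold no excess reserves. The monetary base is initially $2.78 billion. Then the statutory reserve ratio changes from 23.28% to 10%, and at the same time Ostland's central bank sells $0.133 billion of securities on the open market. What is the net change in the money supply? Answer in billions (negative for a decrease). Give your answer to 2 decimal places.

Before: m₁ = 1 / (0.2328) ≈ 4.2955, MB₁ = 2.78, so M₁ = 4.2955 × 2.78 ≈ 11.9415 billion.
After: m₂ = 1 / (0.1) = 10, MB₂ = 2.78 − 0.133 = 2.647, so M₂ = 10 × 2.647 = 26.47 billion.
ΔM = M₂ − M₁ = 26.47 − 11.9415 = 14.5285 billion.

$14.53 billion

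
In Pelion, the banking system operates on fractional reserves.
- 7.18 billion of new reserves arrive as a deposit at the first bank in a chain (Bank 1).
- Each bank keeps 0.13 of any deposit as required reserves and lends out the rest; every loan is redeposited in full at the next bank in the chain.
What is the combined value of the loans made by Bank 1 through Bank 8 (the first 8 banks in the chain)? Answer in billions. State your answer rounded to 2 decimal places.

Bank i lends (1 − rr)^i of the original deposit: Bank 1 lends 7.18·0.8700 = 6.2466, Bank 2 lends 7.18·0.8700² ≈ 5.4345, and so on.
Summing a geometric series: total = 7.18·[0.8700·(1 − 0.8700^8) / (1 − 0.8700)] ≈ 32.2799 billion.

32.28 billion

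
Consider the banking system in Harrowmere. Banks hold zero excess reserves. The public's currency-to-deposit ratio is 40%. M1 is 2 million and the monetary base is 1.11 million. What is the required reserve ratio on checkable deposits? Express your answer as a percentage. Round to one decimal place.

37.7%

Using m = M/MB = 2/1.11 ≈ 1.801802. Since m = (1 + c)/(c + rr + e), the denominator satisfies c + rr + e = (1 + c)/m = (1 + 0.4) / 1.801802 ≈ 0.777000.
With c = 0.4 and e = 0, the required reserve ratio on checkable deposits is 0.777000 − 0.4 − 0 = 0.377.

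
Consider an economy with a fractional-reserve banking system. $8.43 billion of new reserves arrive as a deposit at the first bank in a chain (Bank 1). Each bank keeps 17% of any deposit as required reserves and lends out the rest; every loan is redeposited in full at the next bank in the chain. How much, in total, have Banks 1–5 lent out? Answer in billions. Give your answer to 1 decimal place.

$24.9 billion

Bank i lends (1 − rr)^i of the original deposit: Bank 1 lends 8.43·0.8300 = 6.9969, Bank 2 lends 8.43·0.8300² ≈ 5.8074, and so on.
Summing a geometric series: total = 8.43·[0.8300·(1 − 0.8300^5) / (1 − 0.8300)] ≈ 24.9458 billion.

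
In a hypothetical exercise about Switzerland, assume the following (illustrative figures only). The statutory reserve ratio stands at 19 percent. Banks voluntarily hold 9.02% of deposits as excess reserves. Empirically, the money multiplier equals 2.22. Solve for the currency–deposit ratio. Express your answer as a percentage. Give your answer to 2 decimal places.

Using m = 2.22. From m = (1 + c)/(c + rr + e), rearranging gives 1 + c = m·(c + rr + e), so c·(1 − m) = m·(rr + e) − 1.
Hence c = [m·(rr + e) − 1]/(1 − m) = [2.22 × (0.19 + 0.0902) − 1] / (1 − 2.22) = 0.309800.

30.98%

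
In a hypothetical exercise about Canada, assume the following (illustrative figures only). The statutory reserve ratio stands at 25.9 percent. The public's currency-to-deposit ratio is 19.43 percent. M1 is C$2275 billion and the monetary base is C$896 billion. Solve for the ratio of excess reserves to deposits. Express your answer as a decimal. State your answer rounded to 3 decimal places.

0.017

Using m = M/MB = 2275/896 ≈ 2.539062. Since m = (1 + c)/(c + rr + e), the denominator satisfies c + rr + e = (1 + c)/m = (1 + 0.1943) / 2.539062 ≈ 0.470371.
With c = 0.1943 and rr = 0.259, the ratio of excess reserves to deposits is 0.470371 − 0.1943 − 0.259 = 0.017071.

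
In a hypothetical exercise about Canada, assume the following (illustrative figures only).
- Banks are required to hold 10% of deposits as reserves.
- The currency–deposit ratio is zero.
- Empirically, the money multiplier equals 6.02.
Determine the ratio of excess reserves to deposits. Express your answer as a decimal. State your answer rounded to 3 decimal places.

Using m = 6.02. Since m = (1 + c)/(c + rr + e), the denominator satisfies c + rr + e = (1 + c)/m = (1 + 0) / 6.02 ≈ 0.166113.
With c = 0 and rr = 0.1, the ratio of excess reserves to deposits is 0.166113 − 0 − 0.1 = 0.066113.

0.066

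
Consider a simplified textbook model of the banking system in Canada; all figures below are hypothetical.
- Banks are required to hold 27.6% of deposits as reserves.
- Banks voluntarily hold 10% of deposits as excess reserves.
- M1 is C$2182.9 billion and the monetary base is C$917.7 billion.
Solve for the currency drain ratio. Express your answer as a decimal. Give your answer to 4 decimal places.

Using m = M/MB = 2182.9/917.7 ≈ 2.378664. From m = (1 + c)/(c + rr + e), rearranging gives 1 + c = m·(c + rr + e), so c·(1 − m) = m·(rr + e) − 1.
Hence c = [m·(rr + e) − 1]/(1 − m) = [2.378664 × (0.276 + 0.1) − 1] / (1 − 2.378664) ≈ 0.076612.

0.0766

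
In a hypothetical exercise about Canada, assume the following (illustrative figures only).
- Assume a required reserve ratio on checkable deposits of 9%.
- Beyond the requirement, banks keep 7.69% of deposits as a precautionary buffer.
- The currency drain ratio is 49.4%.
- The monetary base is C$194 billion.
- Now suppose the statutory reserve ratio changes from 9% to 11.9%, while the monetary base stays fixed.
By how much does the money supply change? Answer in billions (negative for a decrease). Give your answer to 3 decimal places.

Initially m₁ = (1 + 0.494) / (0.09 + 0.0769 + 0.494) ≈ 2.2605538, so M₁ = 2.2605538 × 194 ≈ 438.5474 billion.
After the change m₂ = (1 + 0.494) / (0.119 + 0.0769 + 0.494) ≈ 2.1655312, so M₂ = 2.1655312 × 194 ≈ 420.1131 billion.
ΔM = M₂ − M₁ = 420.1131 − 438.5474 = -18.4343 billion.

-18.434 billion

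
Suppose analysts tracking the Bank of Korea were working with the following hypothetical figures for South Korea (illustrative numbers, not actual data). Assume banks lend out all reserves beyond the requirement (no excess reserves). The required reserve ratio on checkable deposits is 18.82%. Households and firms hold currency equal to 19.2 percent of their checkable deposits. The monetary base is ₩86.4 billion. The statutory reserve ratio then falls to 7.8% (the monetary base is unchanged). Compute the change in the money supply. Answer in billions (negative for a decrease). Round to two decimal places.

Initially m₁ = (1 + 0.192) / (0.1882 + 0.192) ≈ 3.13519, so M₁ = 3.13519 × 86.4 ≈ 270.8804 billion.
After the change m₂ = (1 + 0.192) / (0.078 + 0.192) ≈ 4.41481, so M₂ = 4.41481 × 86.4 ≈ 381.4396 billion.
ΔM = M₂ − M₁ = 381.4396 − 270.8804 = 110.5592 billion.

₩110.56 billion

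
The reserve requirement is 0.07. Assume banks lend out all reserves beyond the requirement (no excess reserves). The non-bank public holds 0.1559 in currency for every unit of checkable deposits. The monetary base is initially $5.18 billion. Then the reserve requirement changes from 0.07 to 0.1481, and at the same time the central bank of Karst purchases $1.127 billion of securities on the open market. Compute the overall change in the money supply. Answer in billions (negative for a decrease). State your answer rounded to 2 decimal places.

Before: m₁ = (1 + 0.1559) / (0.07 + 0.1559) ≈ 5.1169, MB₁ = 5.18, so M₁ = 5.1169 × 5.18 ≈ 26.5055 billion.
After: m₂ = (1 + 0.1559) / (0.1481 + 0.1559) ≈ 3.8023, MB₂ = 5.18 + 1.127 = 6.307, so M₂ = 3.8023 × 6.307 ≈ 23.9811 billion.
ΔM = M₂ − M₁ = 23.9811 − 26.5055 = -2.5244 billion.

-2.52 billion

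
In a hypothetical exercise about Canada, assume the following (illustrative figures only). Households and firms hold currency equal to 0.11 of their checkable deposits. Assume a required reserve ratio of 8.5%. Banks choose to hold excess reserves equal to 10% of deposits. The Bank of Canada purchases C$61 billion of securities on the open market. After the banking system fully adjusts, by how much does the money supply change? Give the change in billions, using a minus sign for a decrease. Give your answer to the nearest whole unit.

The money multiplier is m = (1 + c) / (rr + e + c) = (1 + 0.11) / (0.085 + 0.1 + 0.11) ≈ 3.7627.
The purchase adds 61 billion of base, so ΔM = m × ΔMB = 3.7627 × (+61) = 229.5247 billion.

C$230 billion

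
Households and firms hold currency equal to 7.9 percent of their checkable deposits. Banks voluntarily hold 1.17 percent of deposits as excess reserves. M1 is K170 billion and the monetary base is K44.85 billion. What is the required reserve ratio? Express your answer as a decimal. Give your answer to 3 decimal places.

Using m = M/MB = 170/44.85 ≈ 3.790412. Since m = (1 + c)/(c + rr + e), the denominator satisfies c + rr + e = (1 + c)/m = (1 + 0.079) / 3.790412 ≈ 0.284666.
With c = 0.079 and e = 0.0117, the required reserve ratio is 0.284666 − 0.079 − 0.0117 = 0.193966.

0.194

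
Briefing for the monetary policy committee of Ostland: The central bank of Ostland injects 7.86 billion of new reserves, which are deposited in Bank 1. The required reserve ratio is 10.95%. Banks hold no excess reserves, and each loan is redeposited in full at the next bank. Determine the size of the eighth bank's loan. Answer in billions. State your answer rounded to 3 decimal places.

3.108 billion

Each bank lends a fraction (1 − rr) = 0.8905 of the deposit it receives, so Bank 8 receives 7.86·0.8905^7 and lends 7.86·0.8905^8 ≈ 3.1081 billion.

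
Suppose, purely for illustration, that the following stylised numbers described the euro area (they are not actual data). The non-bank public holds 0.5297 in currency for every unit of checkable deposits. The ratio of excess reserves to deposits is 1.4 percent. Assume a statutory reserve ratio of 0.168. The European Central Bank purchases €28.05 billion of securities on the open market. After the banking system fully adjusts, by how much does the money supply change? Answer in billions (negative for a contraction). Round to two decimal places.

€60.29 billion

The money multiplier is m = (1 + c) / (rr + e + c) = (1 + 0.5297) / (0.168 + 0.014 + 0.5297) ≈ 2.14936.
The purchase adds 28.05 billion of base, so ΔM = m × ΔMB = 2.14936 × (+28.05) ≈ 60.2895 billion.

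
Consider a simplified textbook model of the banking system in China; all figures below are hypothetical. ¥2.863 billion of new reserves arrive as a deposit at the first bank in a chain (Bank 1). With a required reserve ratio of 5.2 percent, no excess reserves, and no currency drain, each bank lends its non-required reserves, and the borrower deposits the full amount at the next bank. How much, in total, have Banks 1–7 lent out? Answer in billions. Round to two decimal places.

¥16.28 billion

Bank i lends (1 − rr)^i of the original deposit: Bank 1 lends 2.863·0.9480 ≈ 2.7141, Bank 2 lends 2.863·0.9480² ≈ 2.5730, and so on.
Summing a geometric series: total = 2.863·[0.9480·(1 − 0.9480^7) / (1 − 0.9480)] ≈ 16.2790 billion.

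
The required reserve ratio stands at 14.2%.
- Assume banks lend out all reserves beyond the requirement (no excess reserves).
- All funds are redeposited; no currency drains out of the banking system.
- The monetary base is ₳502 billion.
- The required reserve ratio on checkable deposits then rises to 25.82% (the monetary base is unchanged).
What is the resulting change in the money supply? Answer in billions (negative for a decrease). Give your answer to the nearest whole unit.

-1591 billion

Initially m₁ = 1 / (0.142) ≈ 7.0423, so M₁ = 7.0423 × 502 = 3535.2346 billion.
After the change m₂ = 1 / (0.2582) ≈ 3.8730, so M₂ = 3.8730 × 502 = 1944.246 billion.
ΔM = M₂ − M₁ = 1944.246 − 3535.2346 = -1590.9886 billion.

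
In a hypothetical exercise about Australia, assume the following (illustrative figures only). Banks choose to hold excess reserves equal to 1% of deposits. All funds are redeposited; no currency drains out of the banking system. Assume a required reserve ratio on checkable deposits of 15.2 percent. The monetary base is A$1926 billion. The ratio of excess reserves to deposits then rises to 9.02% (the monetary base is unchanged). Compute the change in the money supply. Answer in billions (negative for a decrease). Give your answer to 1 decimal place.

-3936.8 billion

Initially m₁ = 1 / (0.152 + 0.01) ≈ 6.172840, so M₁ = 6.172840 × 1926 ≈ 11888.8898 billion.
After the change m₂ = 1 / (0.152 + 0.0902) ≈ 4.128819, so M₂ = 4.128819 × 1926 ≈ 7952.1054 billion.
ΔM = M₂ − M₁ = 7952.1054 − 11888.8898 = -3936.7844 billion.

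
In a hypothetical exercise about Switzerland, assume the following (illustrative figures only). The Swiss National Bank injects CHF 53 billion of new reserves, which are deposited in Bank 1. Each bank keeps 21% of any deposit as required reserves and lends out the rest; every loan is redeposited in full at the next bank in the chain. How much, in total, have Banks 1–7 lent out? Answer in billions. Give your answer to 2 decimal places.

CHF 161.09 billion

Bank i lends (1 − rr)^i of the original deposit: Bank 1 lends 53·0.7900 = 41.8700, Bank 2 lends 53·0.7900² = 33.0773, and so on.
Summing a geometric series: total = 53·[0.7900·(1 − 0.7900^7) / (1 − 0.7900)] ≈ 161.0920 billion.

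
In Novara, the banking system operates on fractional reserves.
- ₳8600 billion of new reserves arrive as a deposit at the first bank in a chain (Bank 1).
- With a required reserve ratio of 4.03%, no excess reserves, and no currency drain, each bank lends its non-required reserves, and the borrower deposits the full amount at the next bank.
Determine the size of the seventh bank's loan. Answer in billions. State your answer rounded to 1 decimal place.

₳6448.3 billion

Each bank lends a fraction (1 − rr) = 0.9597 of the deposit it receives, so Bank 7 receives 8600·0.9597^6 and lends 8600·0.9597^7 ≈ 6448.3250 billion.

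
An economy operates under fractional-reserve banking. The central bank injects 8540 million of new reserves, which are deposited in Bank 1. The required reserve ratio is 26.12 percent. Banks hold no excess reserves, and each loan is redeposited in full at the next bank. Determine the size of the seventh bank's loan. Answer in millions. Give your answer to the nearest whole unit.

1026 million

Each bank lends a fraction (1 − rr) = 0.7388 of the deposit it receives, so Bank 7 receives 8540·0.7388^6 and lends 8540·0.7388^7 ≈ 1025.9970 million.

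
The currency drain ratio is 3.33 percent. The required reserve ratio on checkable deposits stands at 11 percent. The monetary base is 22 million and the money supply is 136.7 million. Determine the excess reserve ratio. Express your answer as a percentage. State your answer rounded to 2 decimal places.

2.30%

Using m = M/MB = 136.7/22 ≈ 6.213636. Since m = (1 + c)/(c + rr + e), the denominator satisfies c + rr + e = (1 + c)/m = (1 + 0.0333) / 6.213636 ≈ 0.166296.
With c = 0.0333 and rr = 0.11, the excess reserve ratio is 0.166296 − 0.0333 − 0.11 = 0.022996.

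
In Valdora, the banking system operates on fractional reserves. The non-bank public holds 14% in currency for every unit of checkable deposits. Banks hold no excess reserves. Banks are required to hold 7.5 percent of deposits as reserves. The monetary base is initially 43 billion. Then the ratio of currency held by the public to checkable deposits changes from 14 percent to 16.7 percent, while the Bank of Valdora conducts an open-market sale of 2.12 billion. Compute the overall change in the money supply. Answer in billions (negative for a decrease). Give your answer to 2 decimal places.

Before: m₁ = (1 + 0.14) / (0.075 + 0.14) ≈ 5.30233, MB₁ = 43, so M₁ = 5.30233 × 43 ≈ 228.0002 billion.
After: m₂ = (1 + 0.167) / (0.075 + 0.167) ≈ 4.82231, MB₂ = 43 − 2.12 = 40.88, so M₂ = 4.82231 × 40.88 ≈ 197.136 billion.
ΔM = M₂ − M₁ = 197.136 − 228.0002 = -30.8642 billion.

-30.86 billion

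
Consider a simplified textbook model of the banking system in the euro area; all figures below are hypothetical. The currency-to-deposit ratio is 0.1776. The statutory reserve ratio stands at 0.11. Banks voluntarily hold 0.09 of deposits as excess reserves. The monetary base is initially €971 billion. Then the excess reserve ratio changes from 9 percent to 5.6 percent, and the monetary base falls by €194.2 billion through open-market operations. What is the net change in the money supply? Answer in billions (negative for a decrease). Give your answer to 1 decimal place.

-365.9 billion

Before: m₁ = (1 + 0.1776) / (0.11 + 0.09 + 0.1776) ≈ 3.11864, MB₁ = 971, so M₁ = 3.11864 × 971 ≈ 3028.1994 billion.
After: m₂ = (1 + 0.1776) / (0.11 + 0.056 + 0.1776) ≈ 3.42724, MB₂ = 971 − 194.2 = 776.8, so M₂ = 3.42724 × 776.8 ≈ 2662.28 billion.
ΔM = M₂ − M₁ = 2662.28 − 3028.1994 = -365.9194 billion.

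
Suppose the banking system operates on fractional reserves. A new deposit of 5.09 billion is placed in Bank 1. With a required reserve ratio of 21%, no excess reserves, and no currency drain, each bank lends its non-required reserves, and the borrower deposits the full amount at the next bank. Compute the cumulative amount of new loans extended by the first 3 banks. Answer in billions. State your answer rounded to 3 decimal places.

Bank i lends (1 − rr)^i of the original deposit: Bank 1 lends 5.09·0.7900 = 4.0211, Bank 2 lends 5.09·0.7900² ≈ 3.1767, and so on.
Summing a geometric series: total = 5.09·[0.7900·(1 − 0.7900^3) / (1 − 0.7900)] ≈ 9.7073 billion.

9.707 billion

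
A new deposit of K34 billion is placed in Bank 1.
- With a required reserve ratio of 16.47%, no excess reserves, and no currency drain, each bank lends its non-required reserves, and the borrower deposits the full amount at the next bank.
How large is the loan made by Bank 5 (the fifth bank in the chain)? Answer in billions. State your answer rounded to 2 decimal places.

Each bank lends a fraction (1 − rr) = 0.8353 of the deposit it receives, so Bank 5 receives 34·0.8353^4 and lends 34·0.8353^5 ≈ 13.8258 billion.

K13.83 billion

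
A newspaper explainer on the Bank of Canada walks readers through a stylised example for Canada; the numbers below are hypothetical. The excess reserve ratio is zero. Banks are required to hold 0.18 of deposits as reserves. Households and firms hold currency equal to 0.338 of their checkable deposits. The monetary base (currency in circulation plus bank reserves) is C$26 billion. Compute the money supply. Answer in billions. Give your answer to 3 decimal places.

The money multiplier is m = (1 + c) / (rr + c) = (1 + 0.338) / (0.18 + 0.338) ≈ 2.583012.
So M = m × MB = 2.583012 × 26 ≈ 67.1583 billion.

C$67.158 billion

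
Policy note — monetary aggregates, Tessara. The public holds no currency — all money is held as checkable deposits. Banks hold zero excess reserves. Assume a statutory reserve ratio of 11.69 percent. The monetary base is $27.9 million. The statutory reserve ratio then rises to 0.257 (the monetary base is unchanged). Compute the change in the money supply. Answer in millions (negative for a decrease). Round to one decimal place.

Initially m₁ = 1 / (0.1169) ≈ 8.5543, so M₁ = 8.5543 × 27.9 ≈ 238.665 million.
After the change m₂ = 1 / (0.257) ≈ 3.8911, so M₂ = 3.8911 × 27.9 ≈ 108.5617 million.
ΔM = M₂ − M₁ = 108.5617 − 238.665 = -130.1033 million.

-130.1 million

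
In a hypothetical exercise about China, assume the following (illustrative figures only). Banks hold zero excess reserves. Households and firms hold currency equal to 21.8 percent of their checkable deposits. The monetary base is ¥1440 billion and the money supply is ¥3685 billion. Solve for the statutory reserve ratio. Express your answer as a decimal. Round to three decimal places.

0.258

Using m = M/MB = 3685/1440 ≈ 2.559028. Since m = (1 + c)/(c + rr + e), the denominator satisfies c + rr + e = (1 + c)/m = (1 + 0.218) / 2.559028 ≈ 0.475962.
With c = 0.218 and e = 0, the statutory reserve ratio is 0.475962 − 0.218 − 0 = 0.257962.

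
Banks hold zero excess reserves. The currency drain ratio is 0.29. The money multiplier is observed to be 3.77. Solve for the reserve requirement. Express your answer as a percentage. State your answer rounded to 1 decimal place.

Using m = 3.77. Since m = (1 + c)/(c + rr + e), the denominator satisfies c + rr + e = (1 + c)/m = (1 + 0.29) / 3.77 ≈ 0.342175.
With c = 0.29 and e = 0, the reserve requirement is 0.342175 − 0.29 − 0 = 0.052175.

5.2%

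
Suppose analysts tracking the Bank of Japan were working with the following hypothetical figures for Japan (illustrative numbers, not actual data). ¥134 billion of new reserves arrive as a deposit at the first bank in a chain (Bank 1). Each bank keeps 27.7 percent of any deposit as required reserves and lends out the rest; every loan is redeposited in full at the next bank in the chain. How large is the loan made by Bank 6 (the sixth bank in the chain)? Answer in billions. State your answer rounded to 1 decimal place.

Each bank lends a fraction (1 − rr) = 0.7230 of the deposit it receives, so Bank 6 receives 134·0.7230^5 and lends 134·0.7230^6 ≈ 19.1397 billion.

¥19.1 billion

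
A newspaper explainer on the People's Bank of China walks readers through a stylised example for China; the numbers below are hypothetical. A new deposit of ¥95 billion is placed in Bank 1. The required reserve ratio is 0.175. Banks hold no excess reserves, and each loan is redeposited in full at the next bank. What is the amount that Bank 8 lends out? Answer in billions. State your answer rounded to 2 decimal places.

¥20.39 billion

Each bank lends a fraction (1 − rr) = 0.8250 of the deposit it receives, so Bank 8 receives 95·0.8250^7 and lends 95·0.8250^8 ≈ 20.3871 billion.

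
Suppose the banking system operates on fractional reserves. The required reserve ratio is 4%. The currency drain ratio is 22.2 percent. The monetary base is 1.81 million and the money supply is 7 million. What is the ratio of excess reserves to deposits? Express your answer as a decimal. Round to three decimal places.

0.054

Using m = M/MB = 7/1.81 ≈ 3.867403. Since m = (1 + c)/(c + rr + e), the denominator satisfies c + rr + e = (1 + c)/m = (1 + 0.222) / 3.867403 ≈ 0.315974.
With c = 0.222 and rr = 0.04, the ratio of excess reserves to deposits is 0.315974 − 0.222 − 0.04 = 0.053974.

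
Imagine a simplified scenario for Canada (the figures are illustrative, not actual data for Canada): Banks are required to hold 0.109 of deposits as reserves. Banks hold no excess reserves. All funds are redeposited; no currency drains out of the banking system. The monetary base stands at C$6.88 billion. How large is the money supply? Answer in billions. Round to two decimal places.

With no currency drain or excess reserves, the money multiplier is m = 1/rr = 1/0.109 ≈ 9.1743.
Money supply M = m × MB = 9.1743 × 6.88 ≈ 63.1192 billion.

C$63.12 billion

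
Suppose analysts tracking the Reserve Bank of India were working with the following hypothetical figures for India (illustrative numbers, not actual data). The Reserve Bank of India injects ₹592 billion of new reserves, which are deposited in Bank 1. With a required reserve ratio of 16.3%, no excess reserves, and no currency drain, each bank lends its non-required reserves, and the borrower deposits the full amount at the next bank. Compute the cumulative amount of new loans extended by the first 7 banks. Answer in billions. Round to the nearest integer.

Bank i lends (1 − rr)^i of the original deposit: Bank 1 lends 592·0.8370 = 495.5040, Bank 2 lends 592·0.8370² ≈ 414.7368, and so on.
Summing a geometric series: total = 592·[0.8370·(1 − 0.8370^7) / (1 − 0.8370)] ≈ 2165.0434 billion.

₹2165 billion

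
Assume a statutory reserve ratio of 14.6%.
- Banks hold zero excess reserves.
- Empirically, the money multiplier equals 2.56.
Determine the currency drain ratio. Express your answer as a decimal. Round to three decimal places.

Using m = 2.56. From m = (1 + c)/(c + rr + e), rearranging gives 1 + c = m·(c + rr + e), so c·(1 − m) = m·(rr + e) − 1.
Hence c = [m·(rr + e) − 1]/(1 − m) = [2.56 × (0.146 + 0) − 1] / (1 − 2.56) ≈ 0.401436.

0.401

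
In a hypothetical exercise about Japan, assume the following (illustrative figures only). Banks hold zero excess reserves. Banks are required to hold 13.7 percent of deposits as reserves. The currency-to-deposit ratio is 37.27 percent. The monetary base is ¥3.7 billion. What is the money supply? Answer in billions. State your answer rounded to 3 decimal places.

The money multiplier is m = (1 + c) / (rr + c) = (1 + 0.3727) / (0.137 + 0.3727) ≈ 2.69315.
So M = m × MB = 2.69315 × 3.7 ≈ 9.9647 billion.

¥9.965 billion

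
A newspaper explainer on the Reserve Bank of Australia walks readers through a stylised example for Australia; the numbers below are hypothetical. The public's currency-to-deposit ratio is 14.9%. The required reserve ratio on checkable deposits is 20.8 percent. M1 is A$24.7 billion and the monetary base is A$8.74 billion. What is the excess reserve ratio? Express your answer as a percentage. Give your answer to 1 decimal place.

Using m = M/MB = 24.7/8.74 ≈ 2.826087. Since m = (1 + c)/(c + rr + e), the denominator satisfies c + rr + e = (1 + c)/m = (1 + 0.149) / 2.826087 ≈ 0.406569.
With c = 0.149 and rr = 0.208, the excess reserve ratio is 0.406569 − 0.149 − 0.208 = 0.049569.

5.0%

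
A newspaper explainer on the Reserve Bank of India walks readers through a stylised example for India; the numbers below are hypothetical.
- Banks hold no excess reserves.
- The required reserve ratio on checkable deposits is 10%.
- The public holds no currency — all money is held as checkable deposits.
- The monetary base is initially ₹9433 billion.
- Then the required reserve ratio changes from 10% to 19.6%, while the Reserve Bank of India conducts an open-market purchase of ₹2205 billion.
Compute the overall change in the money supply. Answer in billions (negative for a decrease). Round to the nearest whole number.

-34952 billion

Before: m₁ = 1 / (0.1) = 10, MB₁ = 9433, so M₁ = 10 × 9433 = 94330 billion.
After: m₂ = 1 / (0.196) ≈ 5.102041, MB₂ = 9433 + 2205 = 11638, so M₂ = 5.102041 × 11638 ≈ 59377.5532 billion.
ΔM = M₂ − M₁ = 59377.5532 − 94330 = -34952.4468 billion.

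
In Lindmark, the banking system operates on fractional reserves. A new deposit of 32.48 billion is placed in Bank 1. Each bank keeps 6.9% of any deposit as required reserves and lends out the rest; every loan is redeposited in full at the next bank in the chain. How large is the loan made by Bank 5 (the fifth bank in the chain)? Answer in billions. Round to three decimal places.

22.718 billion

Each bank lends a fraction (1 − rr) = 0.9310 of the deposit it receives, so Bank 5 receives 32.48·0.9310^4 and lends 32.48·0.9310^5 ≈ 22.7177 billion.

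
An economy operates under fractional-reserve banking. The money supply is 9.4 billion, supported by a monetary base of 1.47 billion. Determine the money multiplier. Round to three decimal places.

6.395

The money multiplier is m = M / MB = 9.4 / 1.47 ≈ 6.39456.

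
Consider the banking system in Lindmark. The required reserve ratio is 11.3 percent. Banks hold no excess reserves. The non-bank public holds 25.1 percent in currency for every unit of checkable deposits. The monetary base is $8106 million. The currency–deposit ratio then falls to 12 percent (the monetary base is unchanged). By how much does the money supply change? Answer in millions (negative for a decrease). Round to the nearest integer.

Initially m₁ = (1 + 0.251) / (0.113 + 0.251) ≈ 3.43681, so M₁ = 3.43681 × 8106 ≈ 27858.7819 million.
After the change m₂ = (1 + 0.12) / (0.113 + 0.12) ≈ 4.80687, so M₂ = 4.80687 × 8106 ≈ 38964.4882 million.
ΔM = M₂ − M₁ = 38964.4882 − 27858.7819 = 11105.7063 million.

$11106 million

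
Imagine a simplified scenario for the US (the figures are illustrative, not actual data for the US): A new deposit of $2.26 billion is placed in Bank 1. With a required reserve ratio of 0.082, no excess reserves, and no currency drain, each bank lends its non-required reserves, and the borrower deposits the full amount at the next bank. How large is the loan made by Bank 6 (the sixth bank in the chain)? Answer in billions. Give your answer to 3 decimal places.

$1.353 billion

Each bank lends a fraction (1 − rr) = 0.9180 of the deposit it receives, so Bank 6 receives 2.26·0.9180^5 and lends 2.26·0.9180^6 ≈ 1.3526 billion.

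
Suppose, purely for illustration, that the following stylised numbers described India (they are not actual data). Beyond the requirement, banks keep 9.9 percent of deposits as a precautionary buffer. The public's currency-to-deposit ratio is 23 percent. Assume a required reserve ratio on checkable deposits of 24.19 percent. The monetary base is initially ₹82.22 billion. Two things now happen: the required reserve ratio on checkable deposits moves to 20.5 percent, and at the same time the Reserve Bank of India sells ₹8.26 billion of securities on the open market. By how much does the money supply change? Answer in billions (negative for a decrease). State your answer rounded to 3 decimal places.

Before: m₁ = (1 + 0.23) / (0.2419 + 0.099 + 0.23) ≈ 2.154493, MB₁ = 82.22, so M₁ = 2.154493 × 82.22 ≈ 177.1424 billion.
After: m₂ = (1 + 0.23) / (0.205 + 0.099 + 0.23) ≈ 2.303371, MB₂ = 82.22 − 8.26 = 73.96, so M₂ = 2.303371 × 73.96 ≈ 170.3573 billion.
ΔM = M₂ − M₁ = 170.3573 − 177.1424 = -6.7851 billion.

-6.785 billion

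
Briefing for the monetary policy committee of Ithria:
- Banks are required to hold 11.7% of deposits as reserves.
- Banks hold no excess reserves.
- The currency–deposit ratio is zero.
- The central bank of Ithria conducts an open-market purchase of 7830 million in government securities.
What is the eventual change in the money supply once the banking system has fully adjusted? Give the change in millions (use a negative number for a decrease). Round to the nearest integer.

66923 million

The simple money multiplier is m = 1/rr = 1/0.117 ≈ 8.54701.
An open-market purchase increases the monetary base by 7830 million, so ΔM = m × ΔMB = 8.54701 × 7830 = 66923.0883 million.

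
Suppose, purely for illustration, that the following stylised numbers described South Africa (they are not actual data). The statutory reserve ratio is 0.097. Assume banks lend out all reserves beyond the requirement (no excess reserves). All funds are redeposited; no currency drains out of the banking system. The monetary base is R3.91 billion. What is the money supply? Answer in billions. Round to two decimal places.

R40.31 billion

With no currency drain or excess reserves, the money multiplier is m = 1/rr = 1/0.097 ≈ 10.3093.
Money supply M = m × MB = 10.3093 × 3.91 ≈ 40.3094 billion.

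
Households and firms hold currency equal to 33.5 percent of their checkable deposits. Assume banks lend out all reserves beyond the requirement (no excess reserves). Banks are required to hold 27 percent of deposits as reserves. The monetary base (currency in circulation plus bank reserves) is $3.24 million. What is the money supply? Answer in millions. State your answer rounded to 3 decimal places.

The money multiplier is m = (1 + c) / (rr + c) = (1 + 0.335) / (0.27 + 0.335) ≈ 2.20661.
So M = m × MB = 2.20661 × 3.24 ≈ 7.1494 million.

$7.149 million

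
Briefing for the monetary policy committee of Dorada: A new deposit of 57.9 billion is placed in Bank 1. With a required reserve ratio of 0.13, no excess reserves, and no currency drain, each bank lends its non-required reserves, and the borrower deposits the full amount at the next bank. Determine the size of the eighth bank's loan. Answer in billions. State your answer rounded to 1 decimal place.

19.0 billion

Each bank lends a fraction (1 − rr) = 0.8700 of the deposit it receives, so Bank 8 receives 57.9·0.8700^7 and lends 57.9·0.8700^8 ≈ 19.0035 billion.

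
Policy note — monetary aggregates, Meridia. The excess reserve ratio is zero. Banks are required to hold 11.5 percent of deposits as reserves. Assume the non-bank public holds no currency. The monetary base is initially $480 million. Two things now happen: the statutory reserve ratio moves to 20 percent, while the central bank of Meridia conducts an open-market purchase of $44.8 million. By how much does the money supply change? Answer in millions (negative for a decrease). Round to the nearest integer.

Before: m₁ = 1 / (0.115) ≈ 8.6957, MB₁ = 480, so M₁ = 8.6957 × 480 = 4173.936 million.
After: m₂ = 1 / (0.2) = 5, MB₂ = 480 + 44.8 = 524.8, so M₂ = 5 × 524.8 = 2624 million.
ΔM = M₂ − M₁ = 2624 − 4173.936 = -1549.936 million.

-1550 million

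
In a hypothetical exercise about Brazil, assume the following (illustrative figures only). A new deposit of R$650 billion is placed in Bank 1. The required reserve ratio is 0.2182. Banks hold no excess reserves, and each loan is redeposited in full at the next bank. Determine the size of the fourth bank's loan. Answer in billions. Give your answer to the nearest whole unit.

Each bank lends a fraction (1 − rr) = 0.7818 of the deposit it receives, so Bank 4 receives 650·0.7818^3 and lends 650·0.7818^4 ≈ 242.8265 billion.

R$243 billion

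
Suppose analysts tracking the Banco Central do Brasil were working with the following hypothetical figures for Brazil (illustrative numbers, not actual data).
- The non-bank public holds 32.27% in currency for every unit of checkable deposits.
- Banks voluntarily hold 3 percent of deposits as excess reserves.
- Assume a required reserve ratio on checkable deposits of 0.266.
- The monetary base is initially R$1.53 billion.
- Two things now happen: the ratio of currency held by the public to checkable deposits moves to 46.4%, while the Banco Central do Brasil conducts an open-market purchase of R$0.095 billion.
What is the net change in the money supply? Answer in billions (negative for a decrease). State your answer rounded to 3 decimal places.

-0.141 billion

Before: m₁ = (1 + 0.3227) / (0.266 + 0.03 + 0.3227) ≈ 2.13787, MB₁ = 1.53, so M₁ = 2.13787 × 1.53 ≈ 3.2709 billion.
After: m₂ = (1 + 0.464) / (0.266 + 0.03 + 0.464) ≈ 1.92632, MB₂ = 1.53 + 0.095 = 1.625, so M₂ = 1.92632 × 1.625 ≈ 3.1303 billion.
ΔM = M₂ − M₁ = 3.1303 − 3.2709 = -0.1406 billion.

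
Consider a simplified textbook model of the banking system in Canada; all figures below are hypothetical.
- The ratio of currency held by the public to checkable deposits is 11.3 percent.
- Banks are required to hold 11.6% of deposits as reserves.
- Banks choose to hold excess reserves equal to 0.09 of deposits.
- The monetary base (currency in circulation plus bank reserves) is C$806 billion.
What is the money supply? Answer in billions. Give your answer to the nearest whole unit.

C$2812 billion

The money multiplier is m = (1 + c) / (rr + e + c) = (1 + 0.113) / (0.116 + 0.09 + 0.113) ≈ 3.4890.
So M = m × MB = 3.4890 × 806 = 2812.134 billion.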